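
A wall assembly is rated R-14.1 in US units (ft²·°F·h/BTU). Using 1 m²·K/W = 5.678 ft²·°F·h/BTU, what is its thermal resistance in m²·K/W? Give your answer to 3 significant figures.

2.48 m²·K/W

R_SI = 14.1/5.678 = 2.483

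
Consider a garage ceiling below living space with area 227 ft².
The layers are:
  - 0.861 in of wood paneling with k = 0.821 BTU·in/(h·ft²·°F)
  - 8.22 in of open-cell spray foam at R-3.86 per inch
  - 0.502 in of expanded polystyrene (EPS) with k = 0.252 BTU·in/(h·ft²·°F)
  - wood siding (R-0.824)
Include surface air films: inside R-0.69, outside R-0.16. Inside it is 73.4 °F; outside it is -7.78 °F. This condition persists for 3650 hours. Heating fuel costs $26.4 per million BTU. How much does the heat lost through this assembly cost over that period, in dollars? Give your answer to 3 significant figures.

0.861/0.821 = 1.049
8.22 × 3.86 = 31.73
0.502/0.252 = 1.992
R_total = 0.69 + 1.049 + 31.73 + 1.992 + 0.824 + 0.16 = 36.44 ft²·°F·h/BTU
Q = 227 × (73.4 − (-7.78)) / 36.44 = 505.6 BTU/h
E = 505.6 × 3650 = 1846000 BTU
Cost = 1846000/10⁶ × 26.4 = $48.72

48.7 dollars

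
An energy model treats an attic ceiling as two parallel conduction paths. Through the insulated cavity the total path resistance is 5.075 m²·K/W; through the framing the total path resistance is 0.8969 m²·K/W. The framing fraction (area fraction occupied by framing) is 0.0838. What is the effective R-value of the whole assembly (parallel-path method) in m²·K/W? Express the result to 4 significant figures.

3.650 m²·K/W

U_eff = 0.9162/5.075 + 0.0838/0.8969 = 0.18053 + 0.093433 = 0.27396
R_eff = 1/U_eff = 3.6501 m²·K/W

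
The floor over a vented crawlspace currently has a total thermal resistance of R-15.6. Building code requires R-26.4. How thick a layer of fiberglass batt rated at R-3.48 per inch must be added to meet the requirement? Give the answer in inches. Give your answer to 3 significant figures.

3.10 in

ΔR = 26.4 − 15.6 = 10.8 ft²·°F·h/BTU
L = ΔR / (R/in) = 10.8/3.48 = 3.103 in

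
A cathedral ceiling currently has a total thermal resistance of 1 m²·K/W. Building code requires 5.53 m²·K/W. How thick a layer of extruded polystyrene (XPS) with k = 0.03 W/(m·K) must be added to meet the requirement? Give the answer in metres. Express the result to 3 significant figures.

0.136 m

ΔR = 5.53 − 1 = 4.53 m²·K/W
L = ΔR × k = 4.53 × 0.03 = 0.1359 m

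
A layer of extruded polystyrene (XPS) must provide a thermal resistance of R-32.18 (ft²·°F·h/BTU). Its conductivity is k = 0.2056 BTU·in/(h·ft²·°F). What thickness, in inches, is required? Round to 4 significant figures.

L = R × k = 32.18 × 0.2056 = 6.6162 in

6.616 in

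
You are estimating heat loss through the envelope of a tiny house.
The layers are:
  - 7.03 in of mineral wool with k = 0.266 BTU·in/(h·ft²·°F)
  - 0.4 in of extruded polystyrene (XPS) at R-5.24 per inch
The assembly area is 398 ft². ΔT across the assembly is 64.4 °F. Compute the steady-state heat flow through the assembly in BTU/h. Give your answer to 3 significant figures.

899 BTU/h

7.03/0.266 = 26.43
0.4 × 5.24 = 2.096
R_total = 26.43 + 2.096 = 28.52 ft²·°F·h/BTU
Q = A·ΔT/R = 398 × 64.4 / 28.52 = 898.6 BTU/h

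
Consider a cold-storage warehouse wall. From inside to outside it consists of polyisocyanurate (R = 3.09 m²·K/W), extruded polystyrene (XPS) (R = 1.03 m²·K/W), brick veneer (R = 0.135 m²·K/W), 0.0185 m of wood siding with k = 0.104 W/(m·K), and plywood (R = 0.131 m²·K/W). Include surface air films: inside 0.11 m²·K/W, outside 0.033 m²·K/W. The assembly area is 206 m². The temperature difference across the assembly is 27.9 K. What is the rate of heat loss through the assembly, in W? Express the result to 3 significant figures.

0.0185/0.104 = 0.1779
R_total = 0.11 + 3.09 + 1.03 + 0.135 + 0.1779 + 0.131 + 0.033 = 4.707 m²·K/W
Q = A·ΔT/R = 206 × 27.9 / 4.707 = 1221 W

1220 W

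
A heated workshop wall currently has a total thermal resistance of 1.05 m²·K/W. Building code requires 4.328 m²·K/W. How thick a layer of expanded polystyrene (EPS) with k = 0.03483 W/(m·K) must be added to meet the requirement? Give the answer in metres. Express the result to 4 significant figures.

ΔR = 4.328 − 1.05 = 3.278 m²·K/W
L = ΔR × k = 3.278 × 0.03483 = 0.11417 m

0.1142 m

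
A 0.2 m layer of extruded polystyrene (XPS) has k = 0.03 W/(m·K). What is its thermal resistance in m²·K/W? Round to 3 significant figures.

R = L/k = 0.2/0.03 = 6.667 m²·K/W

6.67 m²·K/W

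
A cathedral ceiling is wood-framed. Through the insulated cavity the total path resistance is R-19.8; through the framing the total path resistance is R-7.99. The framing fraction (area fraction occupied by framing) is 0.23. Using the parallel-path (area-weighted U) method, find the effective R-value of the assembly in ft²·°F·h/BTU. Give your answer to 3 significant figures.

U_eff = 0.77/19.8 + 0.23/7.99 = 0.03889 + 0.02879 = 0.06767
R_eff = 1/U_eff = 14.78 ft²·°F·h/BTU

14.8 ft²·°F·h/BTU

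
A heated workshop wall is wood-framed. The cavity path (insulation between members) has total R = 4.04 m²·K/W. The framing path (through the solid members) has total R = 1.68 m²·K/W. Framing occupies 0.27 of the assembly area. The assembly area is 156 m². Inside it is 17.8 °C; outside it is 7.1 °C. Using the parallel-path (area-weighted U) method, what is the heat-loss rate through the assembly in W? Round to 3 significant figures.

U_eff = 0.73/4.04 + 0.27/1.68 = 0.1807 + 0.1607 = 0.3414
R_eff = 1/U_eff = 2.929 m²·K/W
Q = 156 × (17.8 − 7.1) / 2.929 = 569.9 W

570 W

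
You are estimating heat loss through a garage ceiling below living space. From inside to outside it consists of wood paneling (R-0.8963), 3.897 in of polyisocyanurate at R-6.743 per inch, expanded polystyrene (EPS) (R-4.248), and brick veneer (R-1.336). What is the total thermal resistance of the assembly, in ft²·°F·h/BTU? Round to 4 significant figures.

32.76 ft²·°F·h/BTU

3.897 × 6.743 = 26.277
R_total = 0.8963 + 26.277 + 4.248 + 1.336 = 32.758 ft²·°F·h/BTU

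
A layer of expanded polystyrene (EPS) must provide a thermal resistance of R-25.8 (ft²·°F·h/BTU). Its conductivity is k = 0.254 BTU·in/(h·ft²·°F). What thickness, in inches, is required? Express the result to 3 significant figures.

6.55 in

L = R × k = 25.8 × 0.254 = 6.553 in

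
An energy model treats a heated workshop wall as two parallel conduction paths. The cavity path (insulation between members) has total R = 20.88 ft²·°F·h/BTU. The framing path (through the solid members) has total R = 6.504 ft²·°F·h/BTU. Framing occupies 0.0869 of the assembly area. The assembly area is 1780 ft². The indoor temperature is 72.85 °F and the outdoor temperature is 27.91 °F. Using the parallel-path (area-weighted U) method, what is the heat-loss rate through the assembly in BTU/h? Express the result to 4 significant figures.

U_eff = 0.9131/20.88 + 0.0869/6.504 = 0.043731 + 0.013361 = 0.057092
R_eff = 1/U_eff = 17.516 ft²·°F·h/BTU
Q = 1780 × (72.85 − 27.91) / 17.516 = 4567 BTU/h

4567 BTU/h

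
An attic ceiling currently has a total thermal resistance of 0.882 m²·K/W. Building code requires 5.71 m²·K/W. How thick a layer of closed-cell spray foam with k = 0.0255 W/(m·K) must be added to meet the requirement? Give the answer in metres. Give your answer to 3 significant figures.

ΔR = 5.71 − 0.882 = 4.828 m²·K/W
L = ΔR × k = 4.828 × 0.0255 = 0.1231 m

0.123 m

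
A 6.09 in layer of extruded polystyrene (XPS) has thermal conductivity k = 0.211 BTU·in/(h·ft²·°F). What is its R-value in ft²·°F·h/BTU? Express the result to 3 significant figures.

R = L/k = 6.09/0.211 = 28.86 ft²·°F·h/BTU

28.9 ft²·°F·h/BTU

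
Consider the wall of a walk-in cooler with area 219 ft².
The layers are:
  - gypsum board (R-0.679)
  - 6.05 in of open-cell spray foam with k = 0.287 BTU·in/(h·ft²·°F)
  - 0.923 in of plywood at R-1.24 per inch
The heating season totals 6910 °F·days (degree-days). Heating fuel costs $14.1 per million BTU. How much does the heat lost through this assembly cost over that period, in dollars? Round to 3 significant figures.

6.05/0.287 = 21.08
0.923 × 1.24 = 1.145
R_total = 0.679 + 21.08 + 1.145 = 22.9 ft²·°F·h/BTU
E = A × HDD × 24 / R = 219 × 6910 × 24 / 22.9 = 1586000 BTU
Cost = 1586000/10⁶ × 14.1 = $22.36

22.4 dollars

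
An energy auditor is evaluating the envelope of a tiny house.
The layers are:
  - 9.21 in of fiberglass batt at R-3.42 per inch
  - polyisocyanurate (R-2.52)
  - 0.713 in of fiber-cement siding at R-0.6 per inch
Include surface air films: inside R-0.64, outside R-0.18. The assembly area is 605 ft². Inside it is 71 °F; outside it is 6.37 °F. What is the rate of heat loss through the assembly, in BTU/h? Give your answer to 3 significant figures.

9.21 × 3.42 = 31.5
0.713 × 0.6 = 0.4278
R_total = 0.64 + 31.5 + 2.52 + 0.4278 + 0.18 = 35.27 ft²·°F·h/BTU
Q = A·ΔT/R = 605 × (71 − 6.37) / 35.27 = 1109 BTU/h

1110 BTU/h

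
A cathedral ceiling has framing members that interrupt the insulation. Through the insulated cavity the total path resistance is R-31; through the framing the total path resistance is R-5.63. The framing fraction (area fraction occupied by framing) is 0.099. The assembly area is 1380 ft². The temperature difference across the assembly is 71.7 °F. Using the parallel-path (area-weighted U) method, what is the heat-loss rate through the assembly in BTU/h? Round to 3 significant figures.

4620 BTU/h

U_eff = 0.901/31 + 0.099/5.63 = 0.02906 + 0.01758 = 0.04665
R_eff = 1/U_eff = 21.44 ft²·°F·h/BTU
Q = 1380 × 71.7 / 21.44 = 4616 BTU/h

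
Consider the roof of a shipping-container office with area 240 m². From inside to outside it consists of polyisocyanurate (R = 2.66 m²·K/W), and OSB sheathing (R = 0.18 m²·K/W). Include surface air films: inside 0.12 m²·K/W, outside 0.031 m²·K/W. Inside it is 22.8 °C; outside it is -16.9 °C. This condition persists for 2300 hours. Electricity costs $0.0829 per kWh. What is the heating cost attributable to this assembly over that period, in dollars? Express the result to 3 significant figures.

607 dollars

R_total = 0.12 + 2.66 + 0.18 + 0.031 = 2.991 m²·K/W
Q = 240 × (22.8 − (-16.9)) / 2.991 = 3186 W
E = 3186 W × 2300 h / 1000 = 7327 kWh
Cost = 7327 × 0.0829 = $607.4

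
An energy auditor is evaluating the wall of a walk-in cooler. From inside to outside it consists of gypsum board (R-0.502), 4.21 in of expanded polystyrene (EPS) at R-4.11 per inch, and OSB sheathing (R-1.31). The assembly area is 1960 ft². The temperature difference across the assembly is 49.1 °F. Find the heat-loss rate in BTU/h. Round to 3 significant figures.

4.21 × 4.11 = 17.3
R_total = 0.502 + 17.3 + 1.31 = 19.12 ft²·°F·h/BTU
Q = A·ΔT/R = 1960 × 49.1 / 19.12 = 5035 BTU/h

5030 BTU/h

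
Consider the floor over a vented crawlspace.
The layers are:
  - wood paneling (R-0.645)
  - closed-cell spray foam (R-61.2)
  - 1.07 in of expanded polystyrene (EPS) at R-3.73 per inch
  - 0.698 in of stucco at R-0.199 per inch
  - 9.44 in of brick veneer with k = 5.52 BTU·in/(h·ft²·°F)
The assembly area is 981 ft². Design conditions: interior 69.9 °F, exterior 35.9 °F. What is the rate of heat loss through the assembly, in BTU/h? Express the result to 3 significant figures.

493 BTU/h

1.07 × 3.73 = 3.991
0.698 × 0.199 = 0.1389
9.44/5.52 = 1.71
R_total = 0.645 + 61.2 + 3.991 + 0.1389 + 1.71 = 67.69 ft²·°F·h/BTU
Q = A·ΔT/R = 981 × (69.9 − 35.9) / 67.69 = 492.8 BTU/h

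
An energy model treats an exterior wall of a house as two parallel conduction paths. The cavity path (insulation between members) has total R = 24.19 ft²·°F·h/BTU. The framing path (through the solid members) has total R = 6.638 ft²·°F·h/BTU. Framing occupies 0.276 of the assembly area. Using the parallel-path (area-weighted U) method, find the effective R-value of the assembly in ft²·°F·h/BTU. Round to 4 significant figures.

U_eff = 0.724/24.19 + 0.276/6.638 = 0.02993 + 0.041579 = 0.071509
R_eff = 1/U_eff = 13.984 ft²·°F·h/BTU

13.98 ft²·°F·h/BTU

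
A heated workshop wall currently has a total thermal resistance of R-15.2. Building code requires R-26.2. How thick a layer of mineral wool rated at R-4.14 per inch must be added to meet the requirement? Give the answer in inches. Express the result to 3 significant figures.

ΔR = 26.2 − 15.2 = 11 ft²·°F·h/BTU
L = ΔR / (R/in) = 11/4.14 = 2.657 in

2.66 in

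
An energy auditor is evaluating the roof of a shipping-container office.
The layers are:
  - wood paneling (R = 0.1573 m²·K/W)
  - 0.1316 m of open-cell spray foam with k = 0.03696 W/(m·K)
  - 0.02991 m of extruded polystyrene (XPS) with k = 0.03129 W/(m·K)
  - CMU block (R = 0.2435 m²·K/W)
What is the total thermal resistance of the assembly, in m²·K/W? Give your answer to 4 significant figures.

4.917 m²·K/W

0.1316/0.03696 = 3.5606
0.02991/0.03129 = 0.9559
R_total = 0.1573 + 3.5606 + 0.9559 + 0.2435 = 4.9173 m²·K/W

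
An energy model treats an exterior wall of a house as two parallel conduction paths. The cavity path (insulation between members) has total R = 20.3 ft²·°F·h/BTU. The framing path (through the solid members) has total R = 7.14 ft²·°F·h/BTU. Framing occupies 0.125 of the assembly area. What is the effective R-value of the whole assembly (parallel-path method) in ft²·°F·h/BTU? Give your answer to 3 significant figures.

16.5 ft²·°F·h/BTU

U_eff = 0.875/20.3 + 0.125/7.14 = 0.0431 + 0.01751 = 0.06061
R_eff = 1/U_eff = 16.5 ft²·°F·h/BTU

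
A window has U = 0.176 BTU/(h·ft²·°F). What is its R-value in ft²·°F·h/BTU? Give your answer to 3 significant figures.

R = 1/U = 1/0.176 = 5.682

5.68 ft²·°F·h/BTU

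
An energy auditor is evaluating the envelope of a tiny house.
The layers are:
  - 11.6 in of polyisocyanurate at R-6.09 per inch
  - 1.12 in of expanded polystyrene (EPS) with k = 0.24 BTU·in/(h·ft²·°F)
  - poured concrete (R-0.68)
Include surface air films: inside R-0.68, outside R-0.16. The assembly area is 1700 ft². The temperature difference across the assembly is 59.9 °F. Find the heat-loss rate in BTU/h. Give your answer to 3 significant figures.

1330 BTU/h

11.6 × 6.09 = 70.64
1.12/0.24 = 4.667
R_total = 0.68 + 70.64 + 4.667 + 0.68 + 0.16 = 76.83 ft²·°F·h/BTU
Q = A·ΔT/R = 1700 × 59.9 / 76.83 = 1325 BTU/h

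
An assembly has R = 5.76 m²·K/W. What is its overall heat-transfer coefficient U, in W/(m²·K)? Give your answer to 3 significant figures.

U = 1/R = 1/5.76 = 0.1736

0.174 W/(m²·K)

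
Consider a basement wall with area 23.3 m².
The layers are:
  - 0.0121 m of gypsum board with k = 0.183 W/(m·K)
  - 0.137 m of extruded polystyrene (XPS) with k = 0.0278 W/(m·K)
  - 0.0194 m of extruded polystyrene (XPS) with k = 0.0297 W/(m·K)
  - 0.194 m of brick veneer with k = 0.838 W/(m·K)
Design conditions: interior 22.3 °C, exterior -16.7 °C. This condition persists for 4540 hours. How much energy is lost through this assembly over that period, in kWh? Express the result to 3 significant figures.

702 kWh

0.0121/0.183 = 0.06612
0.137/0.0278 = 4.928
0.0194/0.0297 = 0.6532
0.194/0.838 = 0.2315
R_total = 0.06612 + 4.928 + 0.6532 + 0.2315 = 5.879 m²·K/W
Q = 23.3 × (22.3 − (-16.7)) / 5.879 = 154.6 W
E = 154.6 W × 4540 h / 1000 = 701.7 kWh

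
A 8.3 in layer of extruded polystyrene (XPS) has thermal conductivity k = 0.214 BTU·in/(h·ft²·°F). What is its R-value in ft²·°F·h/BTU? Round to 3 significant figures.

R = L/k = 8.3/0.214 = 38.79 ft²·°F·h/BTU

38.8 ft²·°F·h/BTU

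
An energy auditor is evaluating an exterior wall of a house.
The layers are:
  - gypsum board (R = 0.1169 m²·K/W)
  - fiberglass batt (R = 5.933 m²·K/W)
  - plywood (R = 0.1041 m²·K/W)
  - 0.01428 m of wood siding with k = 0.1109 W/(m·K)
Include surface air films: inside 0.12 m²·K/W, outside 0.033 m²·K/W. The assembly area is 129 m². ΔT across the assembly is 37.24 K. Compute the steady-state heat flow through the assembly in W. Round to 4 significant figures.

0.01428/0.1109 = 0.12876
R_total = 0.12 + 0.1169 + 5.933 + 0.1041 + 0.12876 + 0.033 = 6.4358 m²·K/W
Q = A·ΔT/R = 129 × 37.24 / 6.4358 = 746.45 W

746.4 W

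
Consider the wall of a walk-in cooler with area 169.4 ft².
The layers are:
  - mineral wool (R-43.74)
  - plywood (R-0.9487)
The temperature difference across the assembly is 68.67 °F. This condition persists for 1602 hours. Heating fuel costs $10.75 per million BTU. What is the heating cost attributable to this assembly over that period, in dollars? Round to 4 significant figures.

4.483 dollars

R_total = 43.74 + 0.9487 = 44.689 ft²·°F·h/BTU
Q = 169.4 × 68.67 / 44.689 = 260.31 BTU/h
E = 260.31 × 1602 = 417010 BTU
Cost = 417010/10⁶ × 10.75 = $4.4828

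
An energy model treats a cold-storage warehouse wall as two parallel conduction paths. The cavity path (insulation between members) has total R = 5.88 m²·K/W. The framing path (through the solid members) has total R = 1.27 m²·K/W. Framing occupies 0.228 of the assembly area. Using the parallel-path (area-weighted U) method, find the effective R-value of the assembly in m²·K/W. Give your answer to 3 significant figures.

3.22 m²·K/W

U_eff = 0.772/5.88 + 0.228/1.27 = 0.1313 + 0.1795 = 0.3108
R_eff = 1/U_eff = 3.217 m²·K/W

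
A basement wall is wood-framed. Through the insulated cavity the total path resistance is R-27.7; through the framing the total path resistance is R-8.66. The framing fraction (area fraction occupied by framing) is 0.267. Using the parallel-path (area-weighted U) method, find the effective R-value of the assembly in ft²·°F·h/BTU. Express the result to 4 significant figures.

17.45 ft²·°F·h/BTU

U_eff = 0.733/27.7 + 0.267/8.66 = 0.026462 + 0.030831 = 0.057294
R_eff = 1/U_eff = 17.454 ft²·°F·h/BTU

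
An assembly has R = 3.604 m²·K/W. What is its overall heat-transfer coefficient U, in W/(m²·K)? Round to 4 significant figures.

U = 1/R = 1/3.604 = 0.27747

0.2775 W/(m²·K)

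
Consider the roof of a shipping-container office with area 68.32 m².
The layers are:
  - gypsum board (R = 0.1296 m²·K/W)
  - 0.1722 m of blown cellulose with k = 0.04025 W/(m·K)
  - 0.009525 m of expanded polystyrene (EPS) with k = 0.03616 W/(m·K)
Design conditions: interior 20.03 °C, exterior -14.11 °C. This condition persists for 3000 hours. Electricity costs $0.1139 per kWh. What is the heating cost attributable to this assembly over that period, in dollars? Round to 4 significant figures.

0.1722/0.04025 = 4.2783
0.009525/0.03616 = 0.26341
R_total = 0.1296 + 4.2783 + 0.26341 = 4.6713 m²·K/W
Q = 68.32 × (20.03 − (-14.11)) / 4.6713 = 499.32 W
E = 499.32 W × 3000 h / 1000 = 1498 kWh
Cost = 1498 × 0.1139 = $170.62

170.6 dollars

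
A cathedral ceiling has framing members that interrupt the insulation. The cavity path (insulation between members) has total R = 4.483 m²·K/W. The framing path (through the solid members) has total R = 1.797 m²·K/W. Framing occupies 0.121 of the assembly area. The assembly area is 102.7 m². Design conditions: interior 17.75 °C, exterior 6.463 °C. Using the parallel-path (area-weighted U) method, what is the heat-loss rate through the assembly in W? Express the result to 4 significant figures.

U_eff = 0.879/4.483 + 0.121/1.797 = 0.19607 + 0.067334 = 0.26341
R_eff = 1/U_eff = 3.7964 m²·K/W
Q = 102.7 × (17.75 − 6.463) / 3.7964 = 305.34 W

305.3 W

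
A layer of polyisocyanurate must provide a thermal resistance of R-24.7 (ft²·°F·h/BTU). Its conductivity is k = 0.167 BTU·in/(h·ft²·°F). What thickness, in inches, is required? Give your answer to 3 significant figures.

L = R × k = 24.7 × 0.167 = 4.125 in

4.12 in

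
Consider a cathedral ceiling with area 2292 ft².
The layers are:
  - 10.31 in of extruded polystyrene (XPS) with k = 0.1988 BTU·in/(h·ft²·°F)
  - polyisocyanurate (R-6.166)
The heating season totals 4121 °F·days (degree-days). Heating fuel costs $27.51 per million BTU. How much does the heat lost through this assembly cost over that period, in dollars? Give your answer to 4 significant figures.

10.31/0.1988 = 51.861
R_total = 51.861 + 6.166 = 58.027 ft²·°F·h/BTU
E = A × HDD × 24 / R = 2292 × 4121 × 24 / 58.027 = 3906600 BTU
Cost = 3906600/10⁶ × 27.51 = $107.47

107.5 dollars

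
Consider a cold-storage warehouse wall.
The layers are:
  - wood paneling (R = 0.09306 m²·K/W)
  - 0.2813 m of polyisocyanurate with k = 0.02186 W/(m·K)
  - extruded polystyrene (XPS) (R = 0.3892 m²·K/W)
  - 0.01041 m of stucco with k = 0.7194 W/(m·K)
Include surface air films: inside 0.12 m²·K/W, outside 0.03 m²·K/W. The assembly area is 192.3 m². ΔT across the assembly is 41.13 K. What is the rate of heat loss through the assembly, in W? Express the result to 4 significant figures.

0.2813/0.02186 = 12.868
0.01041/0.7194 = 0.01447
R_total = 0.12 + 0.09306 + 12.868 + 0.3892 + 0.01447 + 0.03 = 13.515 m²·K/W
Q = A·ΔT/R = 192.3 × 41.13 / 13.515 = 585.22 W

585.2 W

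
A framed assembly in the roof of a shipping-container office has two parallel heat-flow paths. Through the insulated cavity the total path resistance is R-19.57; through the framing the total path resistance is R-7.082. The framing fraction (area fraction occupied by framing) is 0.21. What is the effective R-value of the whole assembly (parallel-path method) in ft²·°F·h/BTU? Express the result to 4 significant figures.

U_eff = 0.79/19.57 + 0.21/7.082 = 0.040368 + 0.029653 = 0.070021
R_eff = 1/U_eff = 14.282 ft²·°F·h/BTU

14.28 ft²·°F·h/BTU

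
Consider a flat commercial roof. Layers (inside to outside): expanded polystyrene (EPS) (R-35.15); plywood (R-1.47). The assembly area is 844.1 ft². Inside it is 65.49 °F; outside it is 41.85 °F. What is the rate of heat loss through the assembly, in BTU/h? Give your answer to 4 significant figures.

R_total = 35.15 + 1.47 = 36.62 ft²·°F·h/BTU
Q = A·ΔT/R = 844.1 × (65.49 − 41.85) / 36.62 = 544.91 BTU/h

544.9 BTU/h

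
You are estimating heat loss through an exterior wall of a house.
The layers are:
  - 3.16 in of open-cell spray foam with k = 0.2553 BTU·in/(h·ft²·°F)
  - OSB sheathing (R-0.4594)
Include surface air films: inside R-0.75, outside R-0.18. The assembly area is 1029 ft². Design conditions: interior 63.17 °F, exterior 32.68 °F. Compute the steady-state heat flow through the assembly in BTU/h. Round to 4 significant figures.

3.16/0.2553 = 12.378
R_total = 0.75 + 12.378 + 0.4594 + 0.18 = 13.767 ft²·°F·h/BTU
Q = A·ΔT/R = 1029 × (63.17 − 32.68) / 13.767 = 2278.9 BTU/h

2279 BTU/h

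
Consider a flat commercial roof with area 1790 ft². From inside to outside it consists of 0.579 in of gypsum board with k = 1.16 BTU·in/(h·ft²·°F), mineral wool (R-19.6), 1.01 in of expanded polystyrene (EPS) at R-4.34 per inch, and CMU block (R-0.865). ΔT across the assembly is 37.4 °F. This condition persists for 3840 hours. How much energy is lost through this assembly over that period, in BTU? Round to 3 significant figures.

0.579/1.16 = 0.4991
1.01 × 4.34 = 4.383
R_total = 0.4991 + 19.6 + 4.383 + 0.865 = 25.35 ft²·°F·h/BTU
Q = 1790 × 37.4 / 25.35 = 2641 BTU/h
E = 2641 × 3840 = 10140000 BTU

10100000 BTU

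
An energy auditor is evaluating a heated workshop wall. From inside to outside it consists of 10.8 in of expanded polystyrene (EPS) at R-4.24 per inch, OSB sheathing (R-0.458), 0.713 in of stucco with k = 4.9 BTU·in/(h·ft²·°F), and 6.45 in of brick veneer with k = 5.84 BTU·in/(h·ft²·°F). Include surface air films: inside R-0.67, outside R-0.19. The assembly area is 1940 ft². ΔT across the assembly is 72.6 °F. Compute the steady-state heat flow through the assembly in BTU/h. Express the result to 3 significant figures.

10.8 × 4.24 = 45.79
0.713/4.9 = 0.1455
6.45/5.84 = 1.104
R_total = 0.67 + 45.79 + 0.458 + 0.1455 + 1.104 + 0.19 = 48.36 ft²·°F·h/BTU
Q = A·ΔT/R = 1940 × 72.6 / 48.36 = 2912 BTU/h

2910 BTU/h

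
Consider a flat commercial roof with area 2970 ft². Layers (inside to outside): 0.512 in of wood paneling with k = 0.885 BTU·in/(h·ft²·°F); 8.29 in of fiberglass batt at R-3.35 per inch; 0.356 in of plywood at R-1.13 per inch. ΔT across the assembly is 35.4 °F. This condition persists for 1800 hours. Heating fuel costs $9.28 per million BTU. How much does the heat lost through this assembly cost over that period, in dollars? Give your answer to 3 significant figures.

0.512/0.885 = 0.5785
8.29 × 3.35 = 27.77
0.356 × 1.13 = 0.4023
R_total = 0.5785 + 27.77 + 0.4023 = 28.75 ft²·°F·h/BTU
Q = 2970 × 35.4 / 28.75 = 3657 BTU/h
E = 3657 × 1800 = 6582000 BTU
Cost = 6582000/10⁶ × 9.28 = $61.08

61.1 dollars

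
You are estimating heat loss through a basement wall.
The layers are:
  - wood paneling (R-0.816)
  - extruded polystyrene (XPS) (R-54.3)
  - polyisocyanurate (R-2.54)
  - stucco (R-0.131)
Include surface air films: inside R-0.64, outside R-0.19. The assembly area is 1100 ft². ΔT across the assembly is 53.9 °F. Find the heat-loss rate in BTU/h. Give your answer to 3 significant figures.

1010 BTU/h

R_total = 0.64 + 0.816 + 54.3 + 2.54 + 0.131 + 0.19 = 58.62 ft²·°F·h/BTU
Q = A·ΔT/R = 1100 × 53.9 / 58.62 = 1011 BTU/h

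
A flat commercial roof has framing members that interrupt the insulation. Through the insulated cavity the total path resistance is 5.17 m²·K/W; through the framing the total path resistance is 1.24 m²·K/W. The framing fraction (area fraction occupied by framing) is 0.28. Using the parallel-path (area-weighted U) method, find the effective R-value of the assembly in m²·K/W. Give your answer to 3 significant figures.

U_eff = 0.72/5.17 + 0.28/1.24 = 0.1393 + 0.2258 = 0.3651
R_eff = 1/U_eff = 2.739 m²·K/W

2.74 m²·K/W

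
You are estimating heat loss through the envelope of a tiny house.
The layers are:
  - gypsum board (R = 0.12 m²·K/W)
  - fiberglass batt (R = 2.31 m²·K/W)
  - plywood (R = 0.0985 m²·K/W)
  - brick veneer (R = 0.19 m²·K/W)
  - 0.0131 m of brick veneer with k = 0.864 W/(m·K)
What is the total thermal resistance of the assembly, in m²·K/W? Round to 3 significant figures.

0.0131/0.864 = 0.01516
R_total = 0.12 + 2.31 + 0.0985 + 0.19 + 0.01516 = 2.734 m²·K/W

2.73 m²·K/W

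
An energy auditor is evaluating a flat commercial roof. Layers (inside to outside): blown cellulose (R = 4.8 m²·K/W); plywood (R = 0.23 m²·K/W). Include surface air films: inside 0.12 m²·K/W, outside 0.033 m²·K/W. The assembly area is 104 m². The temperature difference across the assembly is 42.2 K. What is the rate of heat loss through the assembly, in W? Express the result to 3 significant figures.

R_total = 0.12 + 4.8 + 0.23 + 0.033 = 5.183 m²·K/W
Q = A·ΔT/R = 104 × 42.2 / 5.183 = 846.8 W

847 W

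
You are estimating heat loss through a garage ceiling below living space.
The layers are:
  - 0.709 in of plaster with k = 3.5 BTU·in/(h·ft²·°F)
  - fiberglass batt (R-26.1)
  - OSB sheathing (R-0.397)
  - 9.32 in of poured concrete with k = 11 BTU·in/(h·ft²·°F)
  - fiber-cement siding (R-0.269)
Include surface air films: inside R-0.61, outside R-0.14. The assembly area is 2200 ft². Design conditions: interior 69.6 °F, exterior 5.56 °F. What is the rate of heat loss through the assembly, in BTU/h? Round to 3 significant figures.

0.709/3.5 = 0.2026
9.32/11 = 0.8473
R_total = 0.61 + 0.2026 + 26.1 + 0.397 + 0.8473 + 0.269 + 0.14 = 28.57 ft²·°F·h/BTU
Q = A·ΔT/R = 2200 × (69.6 − 5.56) / 28.57 = 4932 BTU/h

4930 BTU/h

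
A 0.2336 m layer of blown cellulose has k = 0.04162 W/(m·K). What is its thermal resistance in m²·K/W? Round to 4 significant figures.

5.613 m²·K/W

R = L/k = 0.2336/0.04162 = 5.6127 m²·K/W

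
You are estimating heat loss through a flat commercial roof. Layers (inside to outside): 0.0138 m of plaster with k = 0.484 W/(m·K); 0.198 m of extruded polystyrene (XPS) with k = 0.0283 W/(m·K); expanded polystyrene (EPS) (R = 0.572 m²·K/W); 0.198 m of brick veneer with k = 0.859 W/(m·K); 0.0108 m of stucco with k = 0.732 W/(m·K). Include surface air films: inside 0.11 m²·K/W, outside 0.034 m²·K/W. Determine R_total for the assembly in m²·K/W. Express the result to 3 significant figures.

7.99 m²·K/W

0.0138/0.484 = 0.02851
0.198/0.0283 = 6.996
0.198/0.859 = 0.2305
0.0108/0.732 = 0.01475
R_total = 0.11 + 0.02851 + 6.996 + 0.572 + 0.2305 + 0.01475 + 0.034 = 7.986 m²·K/W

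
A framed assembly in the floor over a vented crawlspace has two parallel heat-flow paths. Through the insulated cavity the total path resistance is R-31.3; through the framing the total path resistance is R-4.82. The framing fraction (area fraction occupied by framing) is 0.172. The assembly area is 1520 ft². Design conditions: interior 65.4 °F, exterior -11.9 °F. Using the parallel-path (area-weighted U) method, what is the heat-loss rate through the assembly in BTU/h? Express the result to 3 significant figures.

U_eff = 0.828/31.3 + 0.172/4.82 = 0.02645 + 0.03568 = 0.06214
R_eff = 1/U_eff = 16.09 ft²·°F·h/BTU
Q = 1520 × (65.4 − (-11.9)) / 16.09 = 7301 BTU/h

7300 BTU/h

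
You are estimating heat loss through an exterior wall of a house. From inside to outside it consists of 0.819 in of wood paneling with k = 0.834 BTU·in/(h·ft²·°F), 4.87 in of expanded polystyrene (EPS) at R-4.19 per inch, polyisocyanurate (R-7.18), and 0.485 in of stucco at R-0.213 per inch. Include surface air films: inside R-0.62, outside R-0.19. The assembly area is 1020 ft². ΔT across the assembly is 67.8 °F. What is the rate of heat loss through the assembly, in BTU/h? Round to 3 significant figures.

0.819/0.834 = 0.982
4.87 × 4.19 = 20.41
0.485 × 0.213 = 0.1033
R_total = 0.62 + 0.982 + 20.41 + 7.18 + 0.1033 + 0.19 = 29.48 ft²·°F·h/BTU
Q = A·ΔT/R = 1020 × 67.8 / 29.48 = 2346 BTU/h

2350 BTU/h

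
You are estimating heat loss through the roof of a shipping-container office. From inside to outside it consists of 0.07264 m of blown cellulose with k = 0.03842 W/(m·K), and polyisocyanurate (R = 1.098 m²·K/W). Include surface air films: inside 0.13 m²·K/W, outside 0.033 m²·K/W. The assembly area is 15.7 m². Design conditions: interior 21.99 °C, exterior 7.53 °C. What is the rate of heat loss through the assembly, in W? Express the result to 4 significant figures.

0.07264/0.03842 = 1.8907
R_total = 0.13 + 1.8907 + 1.098 + 0.033 = 3.1517 m²·K/W
Q = A·ΔT/R = 15.7 × (21.99 − 7.53) / 3.1517 = 72.032 W

72.03 W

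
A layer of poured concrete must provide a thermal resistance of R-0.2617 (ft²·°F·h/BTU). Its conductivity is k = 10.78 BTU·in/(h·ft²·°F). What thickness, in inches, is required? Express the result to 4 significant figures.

2.821 in

L = R × k = 0.2617 × 10.78 = 2.8211 in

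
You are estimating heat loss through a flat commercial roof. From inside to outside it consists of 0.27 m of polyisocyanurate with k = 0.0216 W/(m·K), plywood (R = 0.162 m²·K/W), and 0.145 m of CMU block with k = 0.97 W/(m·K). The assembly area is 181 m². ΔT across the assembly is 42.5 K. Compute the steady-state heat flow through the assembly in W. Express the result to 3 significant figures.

0.27/0.0216 = 12.5
0.145/0.97 = 0.1495
R_total = 12.5 + 0.162 + 0.1495 = 12.81 m²·K/W
Q = A·ΔT/R = 181 × 42.5 / 12.81 = 600.4 W

600 W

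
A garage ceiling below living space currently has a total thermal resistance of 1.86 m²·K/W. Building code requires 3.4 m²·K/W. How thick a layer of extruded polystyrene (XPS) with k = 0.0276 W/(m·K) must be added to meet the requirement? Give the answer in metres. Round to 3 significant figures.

0.0425 m

ΔR = 3.4 − 1.86 = 1.54 m²·K/W
L = ΔR × k = 1.54 × 0.0276 = 0.0425 m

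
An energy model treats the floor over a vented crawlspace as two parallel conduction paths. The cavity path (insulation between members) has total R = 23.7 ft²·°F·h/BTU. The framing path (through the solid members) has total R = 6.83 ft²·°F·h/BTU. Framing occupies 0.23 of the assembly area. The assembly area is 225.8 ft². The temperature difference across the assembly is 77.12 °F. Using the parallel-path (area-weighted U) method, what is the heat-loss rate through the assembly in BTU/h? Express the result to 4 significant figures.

1152 BTU/h

U_eff = 0.77/23.7 + 0.23/6.83 = 0.032489 + 0.033675 = 0.066164
R_eff = 1/U_eff = 15.114 ft²·°F·h/BTU
Q = 225.8 × 77.12 / 15.114 = 1152.2 BTU/h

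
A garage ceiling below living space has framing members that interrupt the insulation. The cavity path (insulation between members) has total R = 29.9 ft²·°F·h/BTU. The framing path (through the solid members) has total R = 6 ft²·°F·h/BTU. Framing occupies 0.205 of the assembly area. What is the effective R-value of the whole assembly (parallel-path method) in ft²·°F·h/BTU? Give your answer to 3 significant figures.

16.5 ft²·°F·h/BTU

U_eff = 0.795/29.9 + 0.205/6 = 0.02659 + 0.03417 = 0.06076
R_eff = 1/U_eff = 16.46 ft²·°F·h/BTU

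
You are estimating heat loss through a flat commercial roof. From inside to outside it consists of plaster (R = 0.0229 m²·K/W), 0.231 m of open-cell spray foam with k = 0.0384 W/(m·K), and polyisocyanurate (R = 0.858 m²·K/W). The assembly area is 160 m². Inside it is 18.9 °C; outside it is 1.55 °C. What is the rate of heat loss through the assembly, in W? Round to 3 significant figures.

403 W

0.231/0.0384 = 6.016
R_total = 0.0229 + 6.016 + 0.858 = 6.897 m²·K/W
Q = A·ΔT/R = 160 × (18.9 − 1.55) / 6.897 = 402.5 W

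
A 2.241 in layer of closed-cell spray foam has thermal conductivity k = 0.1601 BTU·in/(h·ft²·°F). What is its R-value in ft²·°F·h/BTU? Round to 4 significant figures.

R = L/k = 2.241/0.1601 = 13.998 ft²·°F·h/BTU

14.00 ft²·°F·h/BTU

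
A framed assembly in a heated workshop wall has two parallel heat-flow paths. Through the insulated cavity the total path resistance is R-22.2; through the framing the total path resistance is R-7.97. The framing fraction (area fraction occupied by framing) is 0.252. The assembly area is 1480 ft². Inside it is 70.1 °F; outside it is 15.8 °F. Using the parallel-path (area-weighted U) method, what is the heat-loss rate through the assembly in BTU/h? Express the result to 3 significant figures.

5250 BTU/h

U_eff = 0.748/22.2 + 0.252/7.97 = 0.03369 + 0.03162 = 0.06531
R_eff = 1/U_eff = 15.31 ft²·°F·h/BTU
Q = 1480 × (70.1 − 15.8) / 15.31 = 5249 BTU/h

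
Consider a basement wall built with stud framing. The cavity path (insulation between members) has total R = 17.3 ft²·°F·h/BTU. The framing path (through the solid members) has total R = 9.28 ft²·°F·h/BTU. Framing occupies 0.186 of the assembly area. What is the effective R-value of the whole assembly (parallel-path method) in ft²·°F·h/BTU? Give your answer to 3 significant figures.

14.9 ft²·°F·h/BTU

U_eff = 0.814/17.3 + 0.186/9.28 = 0.04705 + 0.02004 = 0.0671
R_eff = 1/U_eff = 14.9 ft²·°F·h/BTU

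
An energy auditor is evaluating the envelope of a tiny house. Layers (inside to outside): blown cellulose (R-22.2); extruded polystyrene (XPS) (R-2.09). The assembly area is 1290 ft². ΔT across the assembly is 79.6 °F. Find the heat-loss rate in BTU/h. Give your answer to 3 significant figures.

4230 BTU/h

R_total = 22.2 + 2.09 = 24.29 ft²·°F·h/BTU
Q = A·ΔT/R = 1290 × 79.6 / 24.29 = 4227 BTU/h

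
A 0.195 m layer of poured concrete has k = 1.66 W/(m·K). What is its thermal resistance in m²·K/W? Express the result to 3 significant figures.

R = L/k = 0.195/1.66 = 0.1175 m²·K/W

0.117 m²·K/W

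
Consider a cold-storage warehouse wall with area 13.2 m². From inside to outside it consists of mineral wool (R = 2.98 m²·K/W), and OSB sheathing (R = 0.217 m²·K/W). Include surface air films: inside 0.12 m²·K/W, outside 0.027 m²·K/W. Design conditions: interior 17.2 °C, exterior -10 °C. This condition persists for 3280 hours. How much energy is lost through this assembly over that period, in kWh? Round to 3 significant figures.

R_total = 0.12 + 2.98 + 0.217 + 0.027 = 3.344 m²·K/W
Q = 13.2 × (17.2 − (-10)) / 3.344 = 107.4 W
E = 107.4 W × 3280 h / 1000 = 352.2 kWh

352 kWh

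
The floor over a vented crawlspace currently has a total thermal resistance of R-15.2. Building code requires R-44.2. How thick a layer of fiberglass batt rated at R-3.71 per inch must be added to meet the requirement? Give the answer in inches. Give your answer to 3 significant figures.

ΔR = 44.2 − 15.2 = 29 ft²·°F·h/BTU
L = ΔR / (R/in) = 29/3.71 = 7.817 in

7.82 in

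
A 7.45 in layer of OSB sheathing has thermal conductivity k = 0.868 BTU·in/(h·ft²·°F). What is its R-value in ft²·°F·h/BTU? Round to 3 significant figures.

R = L/k = 7.45/0.868 = 8.583 ft²·°F·h/BTU

8.58 ft²·°F·h/BTU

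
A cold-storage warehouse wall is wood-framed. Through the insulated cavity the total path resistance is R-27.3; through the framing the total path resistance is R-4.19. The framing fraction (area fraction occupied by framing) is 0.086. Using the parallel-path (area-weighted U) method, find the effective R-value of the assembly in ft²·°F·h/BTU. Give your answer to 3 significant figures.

U_eff = 0.914/27.3 + 0.086/4.19 = 0.03348 + 0.02053 = 0.054
R_eff = 1/U_eff = 18.52 ft²·°F·h/BTU

18.5 ft²·°F·h/BTU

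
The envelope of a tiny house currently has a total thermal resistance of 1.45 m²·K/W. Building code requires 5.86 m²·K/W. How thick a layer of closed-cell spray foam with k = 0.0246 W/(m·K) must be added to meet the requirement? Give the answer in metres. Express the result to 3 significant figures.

0.108 m

ΔR = 5.86 − 1.45 = 4.41 m²·K/W
L = ΔR × k = 4.41 × 0.0246 = 0.1085 m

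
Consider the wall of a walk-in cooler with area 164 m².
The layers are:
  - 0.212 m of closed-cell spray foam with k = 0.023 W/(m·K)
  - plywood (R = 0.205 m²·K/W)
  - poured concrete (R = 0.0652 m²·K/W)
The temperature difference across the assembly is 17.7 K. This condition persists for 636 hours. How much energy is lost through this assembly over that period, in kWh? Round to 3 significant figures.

195 kWh

0.212/0.023 = 9.217
R_total = 9.217 + 0.205 + 0.0652 = 9.488 m²·K/W
Q = 164 × 17.7 / 9.488 = 306 W
E = 306 W × 636 h / 1000 = 194.6 kWh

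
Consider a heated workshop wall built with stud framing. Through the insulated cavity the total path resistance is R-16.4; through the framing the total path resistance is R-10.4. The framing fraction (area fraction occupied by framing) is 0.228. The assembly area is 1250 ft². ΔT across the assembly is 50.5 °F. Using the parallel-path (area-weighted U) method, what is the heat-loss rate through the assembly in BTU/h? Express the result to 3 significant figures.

4360 BTU/h

U_eff = 0.772/16.4 + 0.228/10.4 = 0.04707 + 0.02192 = 0.069
R_eff = 1/U_eff = 14.49 ft²·°F·h/BTU
Q = 1250 × 50.5 / 14.49 = 4355 BTU/h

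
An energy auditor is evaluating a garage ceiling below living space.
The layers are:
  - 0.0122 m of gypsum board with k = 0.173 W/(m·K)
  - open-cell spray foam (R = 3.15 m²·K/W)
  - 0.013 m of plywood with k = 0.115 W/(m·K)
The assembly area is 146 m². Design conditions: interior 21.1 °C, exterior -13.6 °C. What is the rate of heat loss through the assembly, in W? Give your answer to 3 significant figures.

1520 W

0.0122/0.173 = 0.07052
0.013/0.115 = 0.113
R_total = 0.07052 + 3.15 + 0.113 = 3.334 m²·K/W
Q = A·ΔT/R = 146 × (21.1 − (-13.6)) / 3.334 = 1520 W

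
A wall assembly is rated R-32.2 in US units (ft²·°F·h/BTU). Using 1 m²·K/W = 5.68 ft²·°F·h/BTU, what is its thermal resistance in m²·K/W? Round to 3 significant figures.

5.67 m²·K/W

R_SI = 32.2/5.68 = 5.669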